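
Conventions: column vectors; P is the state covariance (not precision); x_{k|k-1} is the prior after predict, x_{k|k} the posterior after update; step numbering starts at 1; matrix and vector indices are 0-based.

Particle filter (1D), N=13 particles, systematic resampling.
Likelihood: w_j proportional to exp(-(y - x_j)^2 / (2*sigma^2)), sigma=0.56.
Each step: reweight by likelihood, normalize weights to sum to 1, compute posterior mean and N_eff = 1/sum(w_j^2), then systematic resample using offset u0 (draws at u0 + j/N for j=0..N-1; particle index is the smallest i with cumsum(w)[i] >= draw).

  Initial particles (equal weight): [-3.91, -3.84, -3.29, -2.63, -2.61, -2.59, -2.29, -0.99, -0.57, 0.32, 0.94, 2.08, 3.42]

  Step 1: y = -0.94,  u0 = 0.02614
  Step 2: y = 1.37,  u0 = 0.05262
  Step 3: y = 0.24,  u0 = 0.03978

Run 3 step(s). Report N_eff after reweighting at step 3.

N_eff = 12.4481

step 1: w=[0.0000, 0.0000, 0.0001, 0.0053, 0.0059, 0.0066, 0.0277, 0.5048, 0.4074, 0.0403, 0.0018, 0.0000, 0.0000]  mean=-0.8277  Neff=2.3624  idx=[6, 7, 7, 7, 7, 7, 7, 8, 8, 8, 8, 8, 8]
step 2: w=[0.0000, 0.0089, 0.0089, 0.0089, 0.0089, 0.0089, 0.0089, 0.1578, 0.1578, 0.1578, 0.1578, 0.1578, 0.1578]  mean=-0.5923  Neff=6.6719  idx=[6, 7, 7, 8, 8, 9, 9, 10, 10, 11, 11, 12, 12]
step 3: w=[0.0208, 0.0816, 0.0816, 0.0816, 0.0816, 0.0816, 0.0816, 0.0816, 0.0816, 0.0816, 0.0816, 0.0816, 0.0816]  mean=-0.5787  Neff=12.4481  idx=[1, 2, 3, 4, 5, 5, 6, 7, 8, 9, 10, 11, 12]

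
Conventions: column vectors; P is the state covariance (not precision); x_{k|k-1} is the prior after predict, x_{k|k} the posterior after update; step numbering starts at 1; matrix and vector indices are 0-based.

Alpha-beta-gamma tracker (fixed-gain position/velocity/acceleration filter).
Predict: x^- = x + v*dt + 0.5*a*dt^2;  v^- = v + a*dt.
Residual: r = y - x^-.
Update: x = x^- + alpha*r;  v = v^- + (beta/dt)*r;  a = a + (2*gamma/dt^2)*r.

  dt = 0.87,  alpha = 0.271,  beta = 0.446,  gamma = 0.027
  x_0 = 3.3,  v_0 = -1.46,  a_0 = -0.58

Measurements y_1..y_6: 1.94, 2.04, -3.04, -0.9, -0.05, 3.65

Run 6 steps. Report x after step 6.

x_post = -1.3358

step 1: x_pred=1.8103  r=0.1297  x^+=1.8454  v^+=-1.8981  a^+=-0.5707
step 2: x_pred=-0.0219  r=2.0619  x^+=0.5369  v^+=-1.3376  a^+=-0.4236
step 3: x_pred=-0.7872  r=-2.2528  x^+=-1.3977  v^+=-2.8611  a^+=-0.5844
step 4: x_pred=-4.1080  r=3.2080  x^+=-3.2386  v^+=-1.7249  a^+=-0.3555
step 5: x_pred=-4.8739  r=4.8239  x^+=-3.5666  v^+=0.4387  a^+=-0.0113
step 6: x_pred=-3.1892  r=6.8392  x^+=-1.3358  v^+=3.9349  a^+=0.4766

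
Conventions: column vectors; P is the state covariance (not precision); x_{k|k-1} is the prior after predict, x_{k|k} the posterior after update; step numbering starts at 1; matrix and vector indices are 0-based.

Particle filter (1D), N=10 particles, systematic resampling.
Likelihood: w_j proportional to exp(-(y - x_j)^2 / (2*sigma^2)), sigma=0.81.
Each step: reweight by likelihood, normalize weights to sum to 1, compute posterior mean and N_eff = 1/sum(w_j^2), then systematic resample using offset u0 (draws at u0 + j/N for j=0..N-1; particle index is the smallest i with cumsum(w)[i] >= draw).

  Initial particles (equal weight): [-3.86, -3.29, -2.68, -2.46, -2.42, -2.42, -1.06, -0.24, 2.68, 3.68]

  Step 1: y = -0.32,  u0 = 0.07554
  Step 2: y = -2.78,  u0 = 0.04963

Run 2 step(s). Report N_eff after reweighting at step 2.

step 1: w=[0.0000, 0.0007, 0.0081, 0.0172, 0.0196, 0.0196, 0.3721, 0.5621, 0.0006, 0.0000]  mean=-0.6891  Neff=2.1954  idx=[6, 6, 6, 6, 7, 7, 7, 7, 7, 7]
step 2: w=[0.2263, 0.2263, 0.2263, 0.2263, 0.0158, 0.0158, 0.0158, 0.0158, 0.0158, 0.0158]  mean=-0.9823  Neff=4.8461  idx=[0, 0, 1, 1, 1, 2, 2, 3, 3, 6]

N_eff = 4.8461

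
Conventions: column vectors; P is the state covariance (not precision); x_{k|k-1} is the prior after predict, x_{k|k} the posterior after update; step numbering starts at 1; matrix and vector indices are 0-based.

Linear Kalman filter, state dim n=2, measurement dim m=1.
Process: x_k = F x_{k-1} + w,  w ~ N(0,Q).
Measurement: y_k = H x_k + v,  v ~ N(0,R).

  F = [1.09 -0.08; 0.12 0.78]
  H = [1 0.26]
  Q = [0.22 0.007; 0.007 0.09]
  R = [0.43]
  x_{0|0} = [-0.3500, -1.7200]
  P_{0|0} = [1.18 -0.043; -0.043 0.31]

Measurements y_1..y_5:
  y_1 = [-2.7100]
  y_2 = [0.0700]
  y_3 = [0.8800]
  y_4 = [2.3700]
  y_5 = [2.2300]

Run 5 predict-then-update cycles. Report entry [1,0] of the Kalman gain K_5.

K[1,0] = 0.0559

step 1: x^-=[-0.2439, -1.3836]  P^-=[1.6314 0.1059; 0.1059 0.2875]  S=[2.1359]  K=[0.7767; 0.0846]  nu=[-2.1064]  x^+=[-1.8799, -1.5617]  P^+=[0.3429 -0.0344; -0.0344 0.2723]
step 2: x^-=[-1.9242, -1.4437]  P^-=[0.6352 0.0059; 0.0059 0.2541]  S=[1.0854]  K=[0.5866; 0.0663]  nu=[2.3695]  x^+=[-0.5342, -1.2865]  P^+=[0.2617 -0.0363; -0.0363 0.2494]
step 3: x^-=[-0.4793, -1.0676]  P^-=[0.5388 -0.0049; -0.0049 0.2387]  S=[0.9824]  K=[0.5472; 0.0582]  nu=[1.6369]  x^+=[0.4163, -0.9723]  P^+=[0.2447 -0.0362; -0.0362 0.2354]
step 4: x^-=[0.5316, -0.7084]  P^-=[0.5185 -0.0061; -0.0061 0.2299]  S=[0.9609]  K=[0.5380; 0.0559]  nu=[2.0226]  x^+=[1.6197, -0.5954]  P^+=[0.2404 -0.0350; -0.0350 0.2269]
step 5: x^-=[1.8131, -0.2700]  P^-=[0.5132 -0.0051; -0.0051 0.2250]  S=[0.9557]  K=[0.5356; 0.0559]  nu=[0.4871]  x^+=[2.0740, -0.2428]  P^+=[0.2391 -0.0337; -0.0337 0.2220]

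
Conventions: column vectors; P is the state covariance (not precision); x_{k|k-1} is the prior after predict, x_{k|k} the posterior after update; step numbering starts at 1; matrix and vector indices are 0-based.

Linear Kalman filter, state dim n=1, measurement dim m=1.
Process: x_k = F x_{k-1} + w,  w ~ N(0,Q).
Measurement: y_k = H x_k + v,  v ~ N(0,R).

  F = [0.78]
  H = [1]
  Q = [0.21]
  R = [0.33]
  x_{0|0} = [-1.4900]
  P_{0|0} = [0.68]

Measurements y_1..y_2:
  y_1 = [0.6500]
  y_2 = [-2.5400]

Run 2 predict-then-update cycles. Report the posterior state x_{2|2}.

step 1: x^-=[-1.1622]  P^-=[0.6237]  S=[0.9537]  K=[0.6540]  nu=[1.8122]  x^+=[0.0229]  P^+=[0.2158]
step 2: x^-=[0.0179]  P^-=[0.3413]  S=[0.6713]  K=[0.5084]  nu=[-2.5579]  x^+=[-1.2826]  P^+=[0.1678]

x_post = [-1.2826]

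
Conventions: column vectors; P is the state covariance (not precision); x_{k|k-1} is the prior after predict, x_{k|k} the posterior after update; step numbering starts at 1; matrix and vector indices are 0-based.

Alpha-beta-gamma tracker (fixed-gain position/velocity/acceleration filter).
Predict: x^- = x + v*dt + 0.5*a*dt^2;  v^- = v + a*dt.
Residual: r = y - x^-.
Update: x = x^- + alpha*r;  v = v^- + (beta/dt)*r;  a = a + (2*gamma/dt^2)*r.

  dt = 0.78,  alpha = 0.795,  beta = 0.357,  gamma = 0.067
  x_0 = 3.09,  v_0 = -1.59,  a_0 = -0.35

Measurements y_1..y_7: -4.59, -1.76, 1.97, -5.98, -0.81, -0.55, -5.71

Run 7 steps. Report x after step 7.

x_post = -4.3856

step 1: x_pred=1.7433  r=-6.3333  x^+=-3.2917  v^+=-4.7617  a^+=-1.7449
step 2: x_pred=-7.5366  r=5.7766  x^+=-2.9442  v^+=-3.4788  a^+=-0.4726
step 3: x_pred=-5.8015  r=7.7715  x^+=0.3768  v^+=-0.2905  a^+=1.2390
step 4: x_pred=0.5271  r=-6.5071  x^+=-4.6460  v^+=-2.3024  a^+=-0.1942
step 5: x_pred=-6.5009  r=5.6909  x^+=-1.9766  v^+=0.1509  a^+=1.0593
step 6: x_pred=-1.5367  r=0.9867  x^+=-0.7523  v^+=1.4287  a^+=1.2766
step 7: x_pred=0.7505  r=-6.4605  x^+=-4.3856  v^+=-0.5324  a^+=-0.1463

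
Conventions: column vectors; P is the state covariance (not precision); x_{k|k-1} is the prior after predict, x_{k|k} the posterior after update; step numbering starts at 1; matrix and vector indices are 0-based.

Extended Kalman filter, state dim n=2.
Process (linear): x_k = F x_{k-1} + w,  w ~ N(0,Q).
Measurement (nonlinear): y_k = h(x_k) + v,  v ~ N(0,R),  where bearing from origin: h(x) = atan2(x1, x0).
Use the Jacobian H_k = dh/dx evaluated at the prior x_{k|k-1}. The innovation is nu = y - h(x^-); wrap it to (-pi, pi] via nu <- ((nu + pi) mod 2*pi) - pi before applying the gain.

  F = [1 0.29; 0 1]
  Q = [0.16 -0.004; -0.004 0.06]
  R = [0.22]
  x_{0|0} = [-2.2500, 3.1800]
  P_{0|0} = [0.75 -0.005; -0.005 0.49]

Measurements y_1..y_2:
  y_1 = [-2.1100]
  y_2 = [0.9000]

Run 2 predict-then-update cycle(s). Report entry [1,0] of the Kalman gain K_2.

step 1: x^-=[-1.3278, 3.1800]  P^-=[0.9483 0.1331; 0.1331 0.5500]  H_jac=[-0.2678 -0.1118]  S=[0.3028]  K=[-0.8876; -0.3207]  nu=[2.2068]  x^+=[-3.2867, 2.4722]  P^+=[0.7097 0.0469; 0.0469 0.5188]
step 2: x^-=[-2.5698, 2.4722]  P^-=[0.9405 0.1933; 0.1933 0.5788]  H_jac=[-0.1944 -0.2021]  S=[0.2944]  K=[-0.7539; -0.5251]  nu=[-1.4756]  x^+=[-1.4574, 3.2469]  P^+=[0.7732 0.0768; 0.0768 0.4977]

K[1,0] = -0.5251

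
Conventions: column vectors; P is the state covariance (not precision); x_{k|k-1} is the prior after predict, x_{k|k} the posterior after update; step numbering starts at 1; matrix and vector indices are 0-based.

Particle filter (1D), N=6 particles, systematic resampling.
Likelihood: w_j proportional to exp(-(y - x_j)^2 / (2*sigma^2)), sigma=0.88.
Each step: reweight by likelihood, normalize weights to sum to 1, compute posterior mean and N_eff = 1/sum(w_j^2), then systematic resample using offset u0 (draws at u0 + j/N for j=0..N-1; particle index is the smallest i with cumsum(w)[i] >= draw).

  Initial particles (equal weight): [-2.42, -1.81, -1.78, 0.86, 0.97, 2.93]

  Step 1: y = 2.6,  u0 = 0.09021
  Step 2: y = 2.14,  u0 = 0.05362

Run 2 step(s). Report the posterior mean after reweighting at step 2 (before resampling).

step 1: w=[0.0000, 0.0000, 0.0000, 0.1129, 0.1435, 0.7436]  mean=2.4149  Neff=1.7059  idx=[3, 5, 5, 5, 5, 5]
step 2: w=[0.0941, 0.1812, 0.1812, 0.1812, 0.1812, 0.1812]  mean=2.7352  Neff=5.7809  idx=[0, 1, 2, 3, 4, 5]

post_mean = 2.7352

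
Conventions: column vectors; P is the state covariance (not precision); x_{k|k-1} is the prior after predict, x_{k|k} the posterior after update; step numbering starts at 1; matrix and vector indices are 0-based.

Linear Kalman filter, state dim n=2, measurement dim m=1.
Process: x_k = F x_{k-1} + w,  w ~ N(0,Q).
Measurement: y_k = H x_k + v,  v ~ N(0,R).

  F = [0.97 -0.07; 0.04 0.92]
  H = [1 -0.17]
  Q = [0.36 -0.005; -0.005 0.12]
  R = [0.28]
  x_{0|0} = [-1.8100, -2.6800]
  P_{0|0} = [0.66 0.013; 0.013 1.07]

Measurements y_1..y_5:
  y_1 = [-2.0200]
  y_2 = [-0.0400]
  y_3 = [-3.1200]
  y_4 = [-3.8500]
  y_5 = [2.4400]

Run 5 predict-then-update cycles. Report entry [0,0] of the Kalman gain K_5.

step 1: x^-=[-1.5681, -2.5380]  P^-=[0.9845 -0.0367; -0.0367 1.0277]  S=[1.3067]  K=[0.7582; -0.1618]  nu=[-0.8834]  x^+=[-2.2379, -2.3951]  P^+=[0.2333 0.1236; 0.1236 0.9934]
step 2: x^-=[-2.0031, -2.2930]  P^-=[0.5676 0.0500; 0.0500 0.9703]  S=[0.8586]  K=[0.6511; -0.1339]  nu=[1.5733]  x^+=[-0.9786, -2.5036]  P^+=[0.2035 0.1249; 0.1249 0.9549]
step 3: x^-=[-0.7740, -2.3424]  P^-=[0.5392 0.0525; 0.0525 0.9378]  S=[0.8285]  K=[0.6401; -0.1291]  nu=[-2.7442]  x^+=[-2.5306, -1.9882]  P^+=[0.1998 0.1209; 0.1209 0.9240]
step 4: x^-=[-2.3155, -1.9304]  P^-=[0.5361 0.0508; 0.0508 0.9113]  S=[0.8251]  K=[0.6392; -0.1261]  nu=[-1.8627]  x^+=[-3.5061, -1.6954]  P^+=[0.1989 0.1174; 0.1174 0.8981]
step 5: x^-=[-3.2823, -1.7000]  P^-=[0.5356 0.0493; 0.0493 0.8891]  S=[0.8246]  K=[0.6394; -0.1235]  nu=[5.4333]  x^+=[0.1919, -2.3712]  P^+=[0.1985 0.1144; 0.1144 0.8766]

K[0,0] = 0.6394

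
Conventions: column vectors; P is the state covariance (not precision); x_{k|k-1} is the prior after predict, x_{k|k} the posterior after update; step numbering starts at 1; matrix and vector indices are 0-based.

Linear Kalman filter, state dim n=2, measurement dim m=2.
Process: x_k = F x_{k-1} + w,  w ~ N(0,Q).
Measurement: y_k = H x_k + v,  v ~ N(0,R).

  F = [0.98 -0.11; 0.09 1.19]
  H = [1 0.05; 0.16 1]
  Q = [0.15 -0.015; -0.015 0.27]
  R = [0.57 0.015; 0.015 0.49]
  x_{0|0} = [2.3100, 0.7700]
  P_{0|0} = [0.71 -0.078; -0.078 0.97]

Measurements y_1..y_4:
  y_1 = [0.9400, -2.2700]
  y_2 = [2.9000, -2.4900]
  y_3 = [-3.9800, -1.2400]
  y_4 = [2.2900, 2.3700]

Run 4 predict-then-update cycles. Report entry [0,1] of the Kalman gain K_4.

K[0,1] = -0.0289

step 1: x^-=[2.1791, 1.1242]  P^-=[0.8604 -0.1695; -0.1695 1.6327]  S=[1.4176 0.0634; 0.0634 2.0904]  K=[0.6025 -0.0335; -0.0965 0.7710]  nu=[-1.2953, -3.7429]  x^+=[1.5241, -1.6364]  P^+=[0.3461 -0.0628; -0.0628 0.3864]
step 2: x^-=[1.6737, -1.8102]  P^-=[0.5006 -0.1076; -0.1076 0.8065]  S=[1.0618 0.0269; 0.0269 1.2749]  K=[0.4672 -0.0315; -0.0791 0.6208]  nu=[1.3168, -0.9476]  x^+=[2.3186, -2.5026]  P^+=[0.2684 -0.0513; -0.0513 0.3112]
step 3: x^-=[2.5476, -2.7694]  P^-=[0.4226 -0.0914; -0.0914 0.7019]  S=[0.9852 0.0255; 0.0255 1.1734]  K=[0.4251 -0.0296; -0.0724 0.5872]  nu=[-6.3891, 1.1218]  x^+=[-0.2013, -1.6480]  P^+=[0.2442 -0.0472; -0.0472 0.2942]
step 4: x^-=[-0.0160, -1.9792]  P^-=[0.3983 -0.0865; -0.0865 0.6785]  S=[0.9613 0.0254; 0.0254 1.1510]  K=[0.4106 -0.0289; -0.0700 0.5790]  nu=[2.4050, 4.3518]  x^+=[0.8457, 0.3721]  P^+=[0.2359 -0.0457; -0.0457 0.2900]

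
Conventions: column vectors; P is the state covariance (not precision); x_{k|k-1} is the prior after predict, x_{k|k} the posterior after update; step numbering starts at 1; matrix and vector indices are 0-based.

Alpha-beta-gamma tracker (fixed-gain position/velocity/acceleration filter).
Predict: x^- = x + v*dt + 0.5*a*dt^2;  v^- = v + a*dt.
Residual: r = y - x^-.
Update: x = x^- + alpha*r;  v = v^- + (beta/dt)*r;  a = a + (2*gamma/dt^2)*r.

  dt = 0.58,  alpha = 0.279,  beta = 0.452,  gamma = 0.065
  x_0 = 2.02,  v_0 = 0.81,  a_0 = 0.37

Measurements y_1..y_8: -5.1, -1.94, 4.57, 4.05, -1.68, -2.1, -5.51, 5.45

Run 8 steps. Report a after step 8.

a_post = -0.8752

step 1: x_pred=2.5520  r=-7.6520  x^+=0.4171  v^+=-4.9387  a^+=-2.5871
step 2: x_pred=-2.8825  r=0.9425  x^+=-2.6195  v^+=-5.7047  a^+=-2.2229
step 3: x_pred=-6.3022  r=10.8722  x^+=-3.2688  v^+=1.4788  a^+=1.9786
step 4: x_pred=-2.0783  r=6.1283  x^+=-0.3685  v^+=7.4023  a^+=4.3469
step 5: x_pred=4.6559  r=-6.3359  x^+=2.8882  v^+=4.9858  a^+=1.8984
step 6: x_pred=6.0993  r=-8.1993  x^+=3.8117  v^+=-0.3029  a^+=-1.2702
step 7: x_pred=3.4223  r=-8.9323  x^+=0.9302  v^+=-8.0007  a^+=-4.7220
step 8: x_pred=-4.5044  r=9.9544  x^+=-1.7271  v^+=-2.9819  a^+=-0.8752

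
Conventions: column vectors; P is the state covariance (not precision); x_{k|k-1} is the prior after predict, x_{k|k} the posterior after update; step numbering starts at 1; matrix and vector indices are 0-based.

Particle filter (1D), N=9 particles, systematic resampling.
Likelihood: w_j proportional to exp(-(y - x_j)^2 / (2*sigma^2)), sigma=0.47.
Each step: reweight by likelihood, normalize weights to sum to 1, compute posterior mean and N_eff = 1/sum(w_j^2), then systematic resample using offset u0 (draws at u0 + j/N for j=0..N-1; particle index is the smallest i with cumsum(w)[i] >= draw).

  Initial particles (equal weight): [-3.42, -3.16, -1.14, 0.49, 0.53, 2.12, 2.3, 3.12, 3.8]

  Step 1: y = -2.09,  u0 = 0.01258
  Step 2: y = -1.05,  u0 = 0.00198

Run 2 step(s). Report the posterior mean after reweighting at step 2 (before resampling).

post_mean = -1.1401

step 1: w=[0.0819, 0.3362, 0.5819, 0.0000, 0.0000, 0.0000, 0.0000, 0.0000, 0.0000]  mean=-2.0058  Neff=2.1817  idx=[0, 1, 1, 1, 2, 2, 2, 2, 2]
step 2: w=[0.0000, 0.0000, 0.0000, 0.0000, 0.2000, 0.2000, 0.2000, 0.2000, 0.2000]  mean=-1.1401  Neff=5.0003  idx=[4, 4, 5, 5, 6, 6, 7, 7, 8]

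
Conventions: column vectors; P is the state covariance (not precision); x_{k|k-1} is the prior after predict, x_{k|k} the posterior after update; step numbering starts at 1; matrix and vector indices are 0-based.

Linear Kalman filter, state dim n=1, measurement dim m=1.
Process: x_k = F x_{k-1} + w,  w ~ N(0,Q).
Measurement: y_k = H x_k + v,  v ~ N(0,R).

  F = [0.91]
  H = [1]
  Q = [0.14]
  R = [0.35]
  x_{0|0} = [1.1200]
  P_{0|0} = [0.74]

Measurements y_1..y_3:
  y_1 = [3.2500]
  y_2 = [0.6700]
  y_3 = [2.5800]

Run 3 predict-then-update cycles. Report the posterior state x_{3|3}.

step 1: x^-=[1.0192]  P^-=[0.7528]  S=[1.1028]  K=[0.6826]  nu=[2.2308]  x^+=[2.5420]  P^+=[0.2389]
step 2: x^-=[2.3132]  P^-=[0.3378]  S=[0.6878]  K=[0.4912]  nu=[-1.6432]  x^+=[1.5061]  P^+=[0.1719]
step 3: x^-=[1.3706]  P^-=[0.2824]  S=[0.6324]  K=[0.4465]  nu=[1.2094]  x^+=[1.9106]  P^+=[0.1563]

x_post = [1.9106]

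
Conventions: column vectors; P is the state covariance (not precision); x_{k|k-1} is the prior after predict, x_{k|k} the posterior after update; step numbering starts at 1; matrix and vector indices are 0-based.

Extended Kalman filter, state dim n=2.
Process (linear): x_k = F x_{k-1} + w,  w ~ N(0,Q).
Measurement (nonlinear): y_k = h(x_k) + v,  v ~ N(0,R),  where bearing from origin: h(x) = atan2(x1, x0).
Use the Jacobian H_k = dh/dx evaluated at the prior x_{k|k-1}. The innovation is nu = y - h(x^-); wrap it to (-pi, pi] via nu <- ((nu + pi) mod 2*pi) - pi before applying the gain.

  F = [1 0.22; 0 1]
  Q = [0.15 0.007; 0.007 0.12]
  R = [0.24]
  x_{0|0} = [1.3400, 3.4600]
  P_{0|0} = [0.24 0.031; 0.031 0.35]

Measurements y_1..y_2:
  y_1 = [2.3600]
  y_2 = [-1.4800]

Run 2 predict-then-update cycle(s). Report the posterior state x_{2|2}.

step 1: x^-=[2.1012, 3.4600]  P^-=[0.4206 0.1150; 0.1150 0.4700]  H_jac=[-0.2111 0.1282]  S=[0.2603]  K=[-0.2846; 0.1383]  nu=[1.3350]  x^+=[1.7213, 3.6446]  P^+=[0.3995 0.1252; 0.1252 0.4650]
step 2: x^-=[2.5231, 3.6446]  P^-=[0.6271 0.2345; 0.2345 0.5850]  H_jac=[-0.1855 0.1284]  S=[0.2600]  K=[-0.3315; 0.1216]  nu=[-2.4453]  x^+=[3.3337, 3.3473]  P^+=[0.5985 0.2450; 0.2450 0.5812]

x_post = [3.3337, 3.3473]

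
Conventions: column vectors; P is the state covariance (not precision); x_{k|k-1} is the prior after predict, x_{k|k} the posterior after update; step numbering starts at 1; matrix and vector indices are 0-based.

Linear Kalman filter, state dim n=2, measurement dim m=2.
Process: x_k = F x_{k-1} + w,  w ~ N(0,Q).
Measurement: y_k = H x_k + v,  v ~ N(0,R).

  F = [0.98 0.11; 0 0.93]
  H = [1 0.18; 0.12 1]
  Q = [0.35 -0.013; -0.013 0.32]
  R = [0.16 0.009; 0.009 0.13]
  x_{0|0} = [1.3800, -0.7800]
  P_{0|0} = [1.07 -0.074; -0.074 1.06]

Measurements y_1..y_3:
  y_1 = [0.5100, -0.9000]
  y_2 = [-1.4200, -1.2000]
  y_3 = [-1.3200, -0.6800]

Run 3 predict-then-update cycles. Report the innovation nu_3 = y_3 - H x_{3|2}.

step 1: x^-=[1.2666, -0.7254]  P^-=[1.3745 0.0280; 0.0280 1.2368]  S=[1.5846 0.4252; 0.4252 1.3933]  K=[0.9077 -0.1385; -0.0878 0.9169]  nu=[-0.6260, -0.3266]  x^+=[0.7436, -0.9699]  P^+=[0.1490 -0.0277; -0.0277 0.1217]
step 2: x^-=[0.6220, -0.9020]  P^-=[0.4886 -0.0258; -0.0258 0.4253]  S=[0.6531 0.1178; 0.1178 0.5561]  K=[0.7594 -0.1019; -0.0616 0.7722]  nu=[-1.8797, -0.3727]  x^+=[-0.7674, -1.0739]  P^+=[0.1244 -0.0213; -0.0213 0.1024]
step 3: x^-=[-0.8702, -0.9988]  P^-=[0.4661 -0.0220; -0.0220 0.4086]  S=[0.6315 0.1160; 0.1160 0.5400]  K=[0.7500 -0.0983; -0.0588 0.7643]  nu=[-0.2700, 0.4232]  x^+=[-1.1143, -0.6594]  P^+=[0.1228 -0.0208; -0.0208 0.1013]

innov = [-0.2700, 0.4232]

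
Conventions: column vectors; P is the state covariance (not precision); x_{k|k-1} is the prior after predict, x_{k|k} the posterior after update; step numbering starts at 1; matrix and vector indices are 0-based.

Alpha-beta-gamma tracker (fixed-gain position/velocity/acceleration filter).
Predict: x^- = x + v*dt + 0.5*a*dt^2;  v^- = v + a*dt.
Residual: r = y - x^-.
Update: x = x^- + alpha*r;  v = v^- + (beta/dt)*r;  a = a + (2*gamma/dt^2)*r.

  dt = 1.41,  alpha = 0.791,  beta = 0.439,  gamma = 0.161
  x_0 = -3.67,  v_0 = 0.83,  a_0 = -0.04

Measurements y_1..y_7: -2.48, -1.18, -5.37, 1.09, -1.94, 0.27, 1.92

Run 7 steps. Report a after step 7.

step 1: x_pred=-2.5395  r=0.0595  x^+=-2.4924  v^+=0.7921  a^+=-0.0304
step 2: x_pred=-1.4057  r=0.2257  x^+=-1.2272  v^+=0.8196  a^+=0.0062
step 3: x_pred=-0.0654  r=-5.3046  x^+=-4.2613  v^+=-0.8233  a^+=-0.8530
step 4: x_pred=-6.2700  r=7.3600  x^+=-0.4482  v^+=0.2656  a^+=0.3391
step 5: x_pred=0.2633  r=-2.2033  x^+=-1.4795  v^+=0.0577  a^+=-0.0178
step 6: x_pred=-1.4158  r=1.6858  x^+=-0.0823  v^+=0.5575  a^+=0.2553
step 7: x_pred=0.9576  r=0.9624  x^+=1.7189  v^+=1.2171  a^+=0.4112

a_post = 0.4112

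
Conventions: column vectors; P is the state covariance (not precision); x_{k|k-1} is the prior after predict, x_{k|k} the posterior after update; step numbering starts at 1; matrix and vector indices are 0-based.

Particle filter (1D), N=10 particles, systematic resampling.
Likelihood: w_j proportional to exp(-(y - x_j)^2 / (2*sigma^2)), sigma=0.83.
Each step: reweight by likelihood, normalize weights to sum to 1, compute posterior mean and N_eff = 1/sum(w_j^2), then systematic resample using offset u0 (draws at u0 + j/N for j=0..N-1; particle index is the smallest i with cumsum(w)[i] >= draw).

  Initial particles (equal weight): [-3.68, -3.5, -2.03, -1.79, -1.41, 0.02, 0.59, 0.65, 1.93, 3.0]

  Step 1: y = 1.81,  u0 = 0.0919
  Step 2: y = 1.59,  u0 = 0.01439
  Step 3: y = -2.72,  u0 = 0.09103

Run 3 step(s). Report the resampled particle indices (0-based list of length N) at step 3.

step 1: w=[0.0000, 0.0000, 0.0000, 0.0000, 0.0002, 0.0452, 0.1570, 0.1742, 0.4578, 0.1655]  mean=1.5863  Neff=3.4016  idx=[6, 6, 7, 8, 8, 8, 8, 8, 9, 9]
step 2: w=[0.0737, 0.0737, 0.0802, 0.1401, 0.1401, 0.1401, 0.1401, 0.1401, 0.0360, 0.0360]  mean=1.7068  Neff=8.4747  idx=[0, 1, 2, 3, 4, 5, 5, 6, 7, 7]
step 3: w=[0.3636, 0.3636, 0.2718, 0.0002, 0.0002, 0.0002, 0.0002, 0.0002, 0.0002, 0.0002]  mean=0.6078  Neff=2.9567  idx=[0, 0, 0, 1, 1, 1, 1, 2, 2, 2]

resampled_idx = [0, 0, 0, 1, 1, 1, 1, 2, 2, 2]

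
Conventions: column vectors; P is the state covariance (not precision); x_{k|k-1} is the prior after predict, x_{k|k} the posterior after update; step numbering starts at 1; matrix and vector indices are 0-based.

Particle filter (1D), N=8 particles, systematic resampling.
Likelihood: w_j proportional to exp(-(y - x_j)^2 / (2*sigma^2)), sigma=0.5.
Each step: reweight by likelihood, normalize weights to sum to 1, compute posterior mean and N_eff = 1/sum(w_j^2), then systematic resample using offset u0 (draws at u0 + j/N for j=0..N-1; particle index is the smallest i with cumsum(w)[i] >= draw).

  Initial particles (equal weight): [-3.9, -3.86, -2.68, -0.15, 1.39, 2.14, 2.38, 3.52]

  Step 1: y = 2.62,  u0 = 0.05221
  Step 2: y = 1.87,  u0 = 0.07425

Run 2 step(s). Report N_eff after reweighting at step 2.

step 1: w=[0.0000, 0.0000, 0.0000, 0.0000, 0.0274, 0.3567, 0.5040, 0.1119]  mean=2.3948  Neff=2.5350  idx=[5, 5, 5, 6, 6, 6, 6, 7]
step 2: w=[0.1737, 0.1737, 0.1737, 0.1195, 0.1195, 0.1195, 0.1195, 0.0009]  mean=2.2559  Neff=6.7725  idx=[0, 1, 1, 2, 3, 4, 5, 6]

N_eff = 6.7725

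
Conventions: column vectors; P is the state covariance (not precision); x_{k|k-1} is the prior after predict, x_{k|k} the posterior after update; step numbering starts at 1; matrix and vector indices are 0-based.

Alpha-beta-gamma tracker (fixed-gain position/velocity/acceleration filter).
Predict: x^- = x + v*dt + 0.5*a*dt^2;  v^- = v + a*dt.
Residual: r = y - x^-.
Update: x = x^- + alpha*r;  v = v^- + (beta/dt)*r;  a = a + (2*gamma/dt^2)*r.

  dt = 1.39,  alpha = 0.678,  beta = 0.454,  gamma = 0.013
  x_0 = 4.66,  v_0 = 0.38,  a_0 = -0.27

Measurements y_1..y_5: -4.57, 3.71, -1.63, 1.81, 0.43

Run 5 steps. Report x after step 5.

step 1: x_pred=4.9274  r=-9.4974  x^+=-1.5118  v^+=-3.0973  a^+=-0.3978
step 2: x_pred=-6.2014  r=9.9114  x^+=0.5185  v^+=-0.4130  a^+=-0.2644
step 3: x_pred=-0.3110  r=-1.3190  x^+=-1.2053  v^+=-1.2114  a^+=-0.2822
step 4: x_pred=-3.1617  r=4.9717  x^+=0.2091  v^+=0.0202  a^+=-0.2153
step 5: x_pred=0.0293  r=0.4007  x^+=0.3010  v^+=-0.1481  a^+=-0.2099

x_post = 0.3010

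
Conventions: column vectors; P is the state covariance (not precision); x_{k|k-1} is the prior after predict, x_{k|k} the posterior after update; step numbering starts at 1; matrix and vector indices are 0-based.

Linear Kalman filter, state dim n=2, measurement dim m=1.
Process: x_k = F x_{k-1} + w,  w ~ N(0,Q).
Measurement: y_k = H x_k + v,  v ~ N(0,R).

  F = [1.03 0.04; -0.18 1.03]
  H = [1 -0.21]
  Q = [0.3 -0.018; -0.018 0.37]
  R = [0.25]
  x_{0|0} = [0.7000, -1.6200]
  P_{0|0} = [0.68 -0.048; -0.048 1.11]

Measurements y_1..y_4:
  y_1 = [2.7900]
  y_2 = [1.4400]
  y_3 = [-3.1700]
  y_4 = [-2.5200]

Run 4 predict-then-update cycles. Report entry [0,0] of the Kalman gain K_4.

step 1: x^-=[0.6562, -1.7946]  P^-=[1.0192 -0.1489; -0.1489 1.5874]  S=[1.4018]  K=[0.7494; -0.3440]  nu=[1.7569]  x^+=[1.9729, -2.3991]  P^+=[0.2320 0.2125; 0.2125 1.4215]
step 2: x^-=[1.9361, -2.8262]  P^-=[0.5659 0.2215; 0.2215 1.8068]  S=[0.8026]  K=[0.6472; -0.1968]  nu=[-1.0896]  x^+=[1.2310, -2.6117]  P^+=[0.2298 0.3237; 0.3237 1.7757]
step 3: x^-=[1.1634, -2.9116]  P^-=[0.5733 0.3536; 0.3536 2.1413]  S=[0.7692]  K=[0.6488; -0.1248]  nu=[-4.9449]  x^+=[-2.0446, -2.2943]  P^+=[0.2495 0.4159; 0.4159 2.1293]
step 4: x^-=[-2.1977, -1.9951]  P^-=[0.6024 0.4617; 0.4617 2.4828]  S=[0.7680]  K=[0.6582; -0.0777]  nu=[-0.7413]  x^+=[-2.6856, -1.9375]  P^+=[0.2697 0.5010; 0.5010 2.4782]

K[0,0] = 0.6582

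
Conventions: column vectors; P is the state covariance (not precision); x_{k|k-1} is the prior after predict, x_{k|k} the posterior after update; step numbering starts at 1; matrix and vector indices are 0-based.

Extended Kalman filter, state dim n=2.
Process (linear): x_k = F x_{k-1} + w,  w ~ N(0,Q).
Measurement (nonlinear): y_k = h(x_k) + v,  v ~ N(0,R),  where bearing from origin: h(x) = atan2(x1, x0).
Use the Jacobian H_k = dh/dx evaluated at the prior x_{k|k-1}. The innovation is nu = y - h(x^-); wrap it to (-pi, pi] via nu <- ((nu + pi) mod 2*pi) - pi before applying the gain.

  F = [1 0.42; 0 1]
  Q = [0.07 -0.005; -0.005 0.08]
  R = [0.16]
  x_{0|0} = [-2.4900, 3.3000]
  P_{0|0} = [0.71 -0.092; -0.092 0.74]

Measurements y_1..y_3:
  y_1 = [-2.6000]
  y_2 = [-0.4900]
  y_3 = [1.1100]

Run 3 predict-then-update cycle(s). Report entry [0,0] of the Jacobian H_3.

H_jac[0,0] = -0.1521

step 1: x^-=[-1.1040, 3.3000]  P^-=[0.8333 0.2138; 0.2138 0.8200]  H_jac=[-0.2725 -0.0912]  S=[0.2393]  K=[-1.0303; -0.5558]  nu=[1.7895]  x^+=[-2.9478, 2.3053]  P^+=[0.5792 0.0767; 0.0767 0.7461]
step 2: x^-=[-1.9795, 2.3053]  P^-=[0.8453 0.3851; 0.3851 0.8261]  H_jac=[-0.2497 -0.2144]  S=[0.2919]  K=[-1.0059; -0.9361]  nu=[-2.7703]  x^+=[0.8071, 4.8987]  P^+=[0.5499 0.1102; 0.1102 0.5703]
step 3: x^-=[2.8645, 4.8987]  P^-=[0.8131 0.3447; 0.3447 0.6503]  H_jac=[-0.1521 0.0890]  S=[0.1746]  K=[-0.5327; 0.0309]  nu=[0.0683]  x^+=[2.8281, 4.9008]  P^+=[0.7636 0.3476; 0.3476 0.6501]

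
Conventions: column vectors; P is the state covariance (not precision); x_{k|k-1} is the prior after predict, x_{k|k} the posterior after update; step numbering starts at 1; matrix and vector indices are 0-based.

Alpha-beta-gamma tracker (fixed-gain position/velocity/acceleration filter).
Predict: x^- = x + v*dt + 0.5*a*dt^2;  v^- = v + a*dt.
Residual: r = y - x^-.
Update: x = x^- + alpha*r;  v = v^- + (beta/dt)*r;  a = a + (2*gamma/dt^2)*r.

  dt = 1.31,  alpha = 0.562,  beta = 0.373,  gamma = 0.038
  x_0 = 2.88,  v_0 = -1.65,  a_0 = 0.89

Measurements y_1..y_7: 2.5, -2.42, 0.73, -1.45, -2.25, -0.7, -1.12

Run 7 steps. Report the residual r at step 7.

step 1: x_pred=1.4822  r=1.0178  x^+=2.0542  v^+=-0.1943  a^+=0.9351
step 2: x_pred=2.6020  r=-5.0220  x^+=-0.2204  v^+=-0.3993  a^+=0.7127
step 3: x_pred=-0.1319  r=0.8619  x^+=0.3525  v^+=0.7797  a^+=0.7508
step 4: x_pred=2.0182  r=-3.4682  x^+=0.0691  v^+=0.7758  a^+=0.5972
step 5: x_pred=1.5979  r=-3.8479  x^+=-0.5646  v^+=0.4626  a^+=0.4268
step 6: x_pred=0.4076  r=-1.1076  x^+=-0.2149  v^+=0.7064  a^+=0.3778
step 7: x_pred=1.0347  r=-2.1547  x^+=-0.1763  v^+=0.5878  a^+=0.2824

resid = -2.1547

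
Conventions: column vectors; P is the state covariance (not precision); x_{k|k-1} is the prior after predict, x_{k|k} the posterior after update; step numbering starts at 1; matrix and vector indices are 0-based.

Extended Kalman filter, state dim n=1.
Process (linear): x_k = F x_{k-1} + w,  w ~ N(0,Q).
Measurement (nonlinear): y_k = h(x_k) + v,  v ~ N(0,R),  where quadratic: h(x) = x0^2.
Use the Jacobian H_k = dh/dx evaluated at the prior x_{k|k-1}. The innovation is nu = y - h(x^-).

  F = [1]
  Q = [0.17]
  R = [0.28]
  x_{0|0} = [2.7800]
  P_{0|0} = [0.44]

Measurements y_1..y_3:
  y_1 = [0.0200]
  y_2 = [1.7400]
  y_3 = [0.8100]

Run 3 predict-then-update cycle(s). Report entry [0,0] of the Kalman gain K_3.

K[0,0] = 0.3125

step 1: x^-=[2.7800]  P^-=[0.6100]  H_jac=[5.5600]  S=[19.1373]  K=[0.1772]  nu=[-7.7084]  x^+=[1.4139]  P^+=[0.0089]
step 2: x^-=[1.4139]  P^-=[0.1789]  H_jac=[2.8278]  S=[1.7107]  K=[0.2958]  nu=[-0.2591]  x^+=[1.3373]  P^+=[0.0293]
step 3: x^-=[1.3373]  P^-=[0.1993]  H_jac=[2.6745]  S=[1.7055]  K=[0.3125]  nu=[-0.9783]  x^+=[1.0315]  P^+=[0.0327]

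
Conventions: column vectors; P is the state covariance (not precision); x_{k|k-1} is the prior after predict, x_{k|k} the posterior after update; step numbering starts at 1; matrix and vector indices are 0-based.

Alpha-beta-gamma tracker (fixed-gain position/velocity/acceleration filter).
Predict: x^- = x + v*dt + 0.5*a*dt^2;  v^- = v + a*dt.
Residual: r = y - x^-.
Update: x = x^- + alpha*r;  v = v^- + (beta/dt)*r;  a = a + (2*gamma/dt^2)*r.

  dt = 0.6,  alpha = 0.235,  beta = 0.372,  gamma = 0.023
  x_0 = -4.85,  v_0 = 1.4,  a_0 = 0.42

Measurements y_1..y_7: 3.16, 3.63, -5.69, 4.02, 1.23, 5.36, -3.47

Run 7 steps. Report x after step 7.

step 1: x_pred=-3.9344  r=7.0944  x^+=-2.2672  v^+=6.0505  a^+=1.3265
step 2: x_pred=1.6019  r=2.0281  x^+=2.0785  v^+=8.1039  a^+=1.5857
step 3: x_pred=7.2262  r=-12.9162  x^+=4.1909  v^+=1.0472  a^+=-0.0647
step 4: x_pred=4.8076  r=-0.7876  x^+=4.6225  v^+=0.5201  a^+=-0.1654
step 5: x_pred=4.9048  r=-3.6748  x^+=4.0412  v^+=-1.8575  a^+=-0.6349
step 6: x_pred=2.8124  r=2.5476  x^+=3.4111  v^+=-0.6590  a^+=-0.3094
step 7: x_pred=2.9600  r=-6.4300  x^+=1.4490  v^+=-4.8312  a^+=-1.1310

x_post = 1.4490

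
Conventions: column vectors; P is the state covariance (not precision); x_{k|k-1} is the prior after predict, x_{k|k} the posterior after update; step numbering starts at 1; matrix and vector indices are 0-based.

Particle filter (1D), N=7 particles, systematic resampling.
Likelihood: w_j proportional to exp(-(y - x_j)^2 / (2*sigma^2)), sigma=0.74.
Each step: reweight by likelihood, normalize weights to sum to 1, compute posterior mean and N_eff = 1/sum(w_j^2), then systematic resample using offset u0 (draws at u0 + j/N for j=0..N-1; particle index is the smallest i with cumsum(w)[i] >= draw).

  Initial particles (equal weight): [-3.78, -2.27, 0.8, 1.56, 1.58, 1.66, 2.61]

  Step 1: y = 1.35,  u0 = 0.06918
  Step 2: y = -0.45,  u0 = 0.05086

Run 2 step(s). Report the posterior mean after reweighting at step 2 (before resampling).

post_mean = 1.0797

step 1: w=[0.0000, 0.0000, 0.1985, 0.2513, 0.2493, 0.2396, 0.0614]  mean=1.5026  Neff=4.4279  idx=[2, 3, 3, 4, 4, 5, 5]
step 2: w=[0.6474, 0.0674, 0.0674, 0.0626, 0.0626, 0.0463, 0.0463]  mean=1.0797  Neff=2.2709  idx=[0, 0, 0, 0, 0, 2, 5]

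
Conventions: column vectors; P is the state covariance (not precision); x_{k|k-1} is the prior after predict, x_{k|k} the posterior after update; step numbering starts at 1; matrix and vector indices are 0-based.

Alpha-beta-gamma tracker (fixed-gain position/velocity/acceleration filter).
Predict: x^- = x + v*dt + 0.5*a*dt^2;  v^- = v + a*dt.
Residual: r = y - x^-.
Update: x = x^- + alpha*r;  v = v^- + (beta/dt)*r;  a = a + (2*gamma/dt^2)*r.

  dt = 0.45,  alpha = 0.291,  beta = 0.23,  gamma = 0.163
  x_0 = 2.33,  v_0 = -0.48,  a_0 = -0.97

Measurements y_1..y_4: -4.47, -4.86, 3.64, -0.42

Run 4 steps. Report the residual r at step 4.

resid = 9.1984

step 1: x_pred=2.0158  r=-6.4858  x^+=0.1284  v^+=-4.2315  a^+=-11.4113
step 2: x_pred=-2.9311  r=-1.9289  x^+=-3.4924  v^+=-10.3524  a^+=-14.5166
step 3: x_pred=-9.6208  r=13.2608  x^+=-5.7619  v^+=-10.1071  a^+=6.8317
step 4: x_pred=-9.6184  r=9.1984  x^+=-6.9417  v^+=-2.3314  a^+=21.6400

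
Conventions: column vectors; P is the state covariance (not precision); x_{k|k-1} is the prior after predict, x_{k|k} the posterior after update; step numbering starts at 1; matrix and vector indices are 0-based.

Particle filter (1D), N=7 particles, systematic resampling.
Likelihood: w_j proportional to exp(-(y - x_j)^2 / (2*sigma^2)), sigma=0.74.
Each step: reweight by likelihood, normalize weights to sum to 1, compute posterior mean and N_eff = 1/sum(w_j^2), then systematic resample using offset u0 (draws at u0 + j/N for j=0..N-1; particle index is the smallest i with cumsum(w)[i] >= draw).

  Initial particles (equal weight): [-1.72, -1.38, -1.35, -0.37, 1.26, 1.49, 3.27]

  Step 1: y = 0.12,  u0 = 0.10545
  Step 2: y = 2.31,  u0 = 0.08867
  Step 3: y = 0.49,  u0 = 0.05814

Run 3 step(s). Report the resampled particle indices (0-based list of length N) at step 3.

step 1: w=[0.0284, 0.0800, 0.0868, 0.5015, 0.1906, 0.1125, 0.0001]  mean=-0.0540  Neff=3.1716  idx=[1, 3, 3, 3, 3, 4, 5]
step 2: w=[0.0000, 0.0016, 0.0016, 0.0016, 0.0016, 0.4006, 0.5932]  mean=1.3863  Neff=1.9517  idx=[5, 5, 5, 6, 6, 6, 6]
step 3: w=[0.1737, 0.1737, 0.1737, 0.1198, 0.1198, 0.1198, 0.1198]  mean=1.3702  Neff=6.7641  idx=[0, 1, 1, 2, 3, 5, 6]

resampled_idx = [0, 1, 1, 2, 3, 5, 6]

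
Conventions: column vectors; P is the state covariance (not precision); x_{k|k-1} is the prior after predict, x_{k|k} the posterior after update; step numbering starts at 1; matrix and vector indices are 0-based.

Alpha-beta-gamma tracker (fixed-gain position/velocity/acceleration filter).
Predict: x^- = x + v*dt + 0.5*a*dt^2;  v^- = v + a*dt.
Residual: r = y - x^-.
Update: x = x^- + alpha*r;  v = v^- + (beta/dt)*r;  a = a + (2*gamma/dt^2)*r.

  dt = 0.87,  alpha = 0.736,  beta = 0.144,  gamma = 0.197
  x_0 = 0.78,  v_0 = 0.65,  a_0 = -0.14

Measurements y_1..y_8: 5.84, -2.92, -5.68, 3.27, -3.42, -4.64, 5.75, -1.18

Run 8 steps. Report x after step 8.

step 1: x_pred=1.2925  r=4.5475  x^+=4.6395  v^+=1.2809  a^+=2.2272
step 2: x_pred=6.5967  r=-9.5167  x^+=-0.4076  v^+=1.6433  a^+=-2.7267
step 3: x_pred=-0.0098  r=-5.6702  x^+=-4.1831  v^+=-1.6674  a^+=-5.6783
step 4: x_pred=-7.7827  r=11.0527  x^+=0.3521  v^+=-4.7781  a^+=0.0751
step 5: x_pred=-3.7764  r=0.3564  x^+=-3.5141  v^+=-4.6538  a^+=0.2606
step 6: x_pred=-7.4642  r=2.8242  x^+=-5.3856  v^+=-3.9595  a^+=1.7308
step 7: x_pred=-8.1754  r=13.9254  x^+=2.0737  v^+=-0.1489  a^+=8.9796
step 8: x_pred=5.3425  r=-6.5225  x^+=0.5419  v^+=6.5838  a^+=5.5843

x_post = 0.5419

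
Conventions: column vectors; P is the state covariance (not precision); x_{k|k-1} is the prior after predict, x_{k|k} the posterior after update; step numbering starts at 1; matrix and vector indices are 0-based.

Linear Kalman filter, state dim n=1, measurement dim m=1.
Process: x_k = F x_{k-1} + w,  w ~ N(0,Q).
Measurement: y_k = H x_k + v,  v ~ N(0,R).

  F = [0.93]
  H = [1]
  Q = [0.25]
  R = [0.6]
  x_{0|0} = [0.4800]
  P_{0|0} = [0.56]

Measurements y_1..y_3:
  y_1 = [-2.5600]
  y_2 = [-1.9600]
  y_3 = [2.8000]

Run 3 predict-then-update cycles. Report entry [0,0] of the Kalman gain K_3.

step 1: x^-=[0.4464]  P^-=[0.7343]  S=[1.3343]  K=[0.5503]  nu=[-3.0064]  x^+=[-1.2081]  P^+=[0.3302]
step 2: x^-=[-1.1236]  P^-=[0.5356]  S=[1.1356]  K=[0.4716]  nu=[-0.8364]  x^+=[-1.5181]  P^+=[0.2830]
step 3: x^-=[-1.4118]  P^-=[0.4948]  S=[1.0948]  K=[0.4519]  nu=[4.2118]  x^+=[0.4916]  P^+=[0.2712]

K[0,0] = 0.4519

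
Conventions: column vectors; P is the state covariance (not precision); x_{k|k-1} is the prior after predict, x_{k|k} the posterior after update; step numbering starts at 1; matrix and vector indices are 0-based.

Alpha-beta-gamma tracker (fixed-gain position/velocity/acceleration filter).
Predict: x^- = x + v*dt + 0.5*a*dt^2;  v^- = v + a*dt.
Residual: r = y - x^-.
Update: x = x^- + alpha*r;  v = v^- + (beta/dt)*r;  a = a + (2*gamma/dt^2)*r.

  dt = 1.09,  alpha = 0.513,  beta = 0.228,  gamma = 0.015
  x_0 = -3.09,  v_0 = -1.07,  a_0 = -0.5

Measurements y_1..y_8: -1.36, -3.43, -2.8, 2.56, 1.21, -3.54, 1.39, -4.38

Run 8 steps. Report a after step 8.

step 1: x_pred=-4.5533  r=3.1933  x^+=-2.9151  v^+=-0.9470  a^+=-0.4194
step 2: x_pred=-4.1965  r=0.7665  x^+=-3.8033  v^+=-1.2438  a^+=-0.4000
step 3: x_pred=-5.3967  r=2.5967  x^+=-4.0646  v^+=-1.1367  a^+=-0.3344
step 4: x_pred=-5.5022  r=8.0622  x^+=-1.3663  v^+=0.1852  a^+=-0.1309
step 5: x_pred=-1.2422  r=2.4522  x^+=0.0158  v^+=0.5555  a^+=-0.0690
step 6: x_pred=0.5803  r=-4.1203  x^+=-1.5334  v^+=-0.3815  a^+=-0.1730
step 7: x_pred=-2.0520  r=3.4420  x^+=-0.2863  v^+=0.1499  a^+=-0.0861
step 8: x_pred=-0.1740  r=-4.2060  x^+=-2.3317  v^+=-0.8237  a^+=-0.1923

a_post = -0.1923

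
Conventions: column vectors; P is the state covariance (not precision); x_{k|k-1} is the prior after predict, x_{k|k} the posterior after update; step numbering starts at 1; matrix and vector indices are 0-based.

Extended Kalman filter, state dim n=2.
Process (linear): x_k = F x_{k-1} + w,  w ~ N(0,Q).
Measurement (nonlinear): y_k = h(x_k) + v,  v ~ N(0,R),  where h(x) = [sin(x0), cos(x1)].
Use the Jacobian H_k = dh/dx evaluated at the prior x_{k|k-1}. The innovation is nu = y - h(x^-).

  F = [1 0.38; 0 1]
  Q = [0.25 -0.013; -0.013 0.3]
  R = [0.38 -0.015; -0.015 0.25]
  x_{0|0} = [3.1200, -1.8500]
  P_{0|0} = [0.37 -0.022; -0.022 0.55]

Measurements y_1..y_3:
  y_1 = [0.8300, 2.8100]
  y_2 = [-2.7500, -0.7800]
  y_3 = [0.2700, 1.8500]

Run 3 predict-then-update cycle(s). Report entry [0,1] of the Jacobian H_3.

step 1: x^-=[2.4170, -1.8500]  P^-=[0.6827 0.1740; 0.1740 0.8500]  H_jac=[-0.7488 0.0000; 0.0000 0.9613]  S=[0.7628 -0.1402; -0.1402 1.0354]  K=[-0.6568 0.0726; -0.0264 0.7855]  nu=[0.1672, 3.0856]  x^+=[2.5311, 0.5695]  P^+=[0.3348 0.0291; 0.0291 0.2047]
step 2: x^-=[2.7475, 0.5695]  P^-=[0.6365 0.0939; 0.0939 0.5047]  H_jac=[-0.9234 0.0000; 0.0000 -0.5392]  S=[0.9227 0.0318; 0.0318 0.3967]  K=[-0.6343 -0.0769; -0.0706 -0.6803]  nu=[-3.1339, -1.6222]  x^+=[4.8601, 1.8942]  P^+=[0.2598 0.0180; 0.0180 0.3135]
step 3: x^-=[5.5799, 1.8942]  P^-=[0.5687 0.1241; 0.1241 0.6135]  H_jac=[0.7627 0.0000; 0.0000 -0.9482]  S=[0.7109 -0.1048; -0.1048 0.8015]  K=[0.6002 -0.0684; 0.0267 -0.7222]  nu=[0.9167, 2.1678]  x^+=[5.9819, 0.3531]  P^+=[0.3003 0.0275; 0.0275 0.1908]

H_jac[0,1] = 0.0000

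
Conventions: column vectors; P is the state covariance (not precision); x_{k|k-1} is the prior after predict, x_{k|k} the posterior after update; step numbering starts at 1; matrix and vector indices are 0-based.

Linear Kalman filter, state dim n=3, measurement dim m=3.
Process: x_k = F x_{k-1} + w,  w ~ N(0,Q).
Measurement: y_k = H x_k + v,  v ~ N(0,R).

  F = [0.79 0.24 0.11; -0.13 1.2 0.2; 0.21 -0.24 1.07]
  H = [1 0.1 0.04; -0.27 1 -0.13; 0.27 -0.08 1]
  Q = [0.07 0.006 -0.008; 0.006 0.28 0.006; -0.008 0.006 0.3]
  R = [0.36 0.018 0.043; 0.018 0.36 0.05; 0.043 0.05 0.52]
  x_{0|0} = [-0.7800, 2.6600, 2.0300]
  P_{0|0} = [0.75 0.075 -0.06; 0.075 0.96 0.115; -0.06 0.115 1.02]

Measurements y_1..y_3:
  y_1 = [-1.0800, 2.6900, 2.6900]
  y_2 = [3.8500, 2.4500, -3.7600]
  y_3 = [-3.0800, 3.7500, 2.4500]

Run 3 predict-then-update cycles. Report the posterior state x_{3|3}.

step 1: x^-=[0.2455, 3.6994, 1.3699]  P^-=[0.6298 0.3087 0.1451; 0.3087 1.7508 0.0965; 0.1451 0.0965 1.4626]  S=[1.0838 0.2980 0.3972; 0.2980 1.9998 -0.1828; 0.3972 -0.1828 2.0893]  K=[0.6162 -0.0301 0.0192; 0.2120 0.8004 0.0488; -0.0739 0.0114 0.7301]  nu=[-1.7502, -0.7650, 1.5498]  x^+=[-0.7801, 2.7916, 2.6222]  P^+=[0.2171 0.0574 -0.0190; 0.0574 0.3209 0.0847; -0.0190 0.0847 0.3890]
step 2: x^-=[0.3421, 3.9758, 1.9719]  P^-=[0.2516 0.1498 0.0503; 0.1498 0.7851 0.1137; 0.0503 0.1137 0.7156]  S=[0.6555 0.1666 0.1872; 0.1666 1.0686 0.0190; 0.1872 0.0190 1.2614]  K=[0.4008 0.0075 0.0246; 0.1786 0.6545 0.0360; -0.0265 0.0005 0.5747]  nu=[3.0314, -1.1771, -5.5062]  x^+=[1.4126, 3.5484, -1.2737]  P^+=[0.1408 0.0487 -0.0037; 0.0487 0.2625 0.0670; -0.0037 0.0670 0.3041]
step 3: x^-=[1.8275, 3.8197, -1.9179]  P^-=[0.1980 0.1300 0.0415; 0.1300 0.6897 0.0886; 0.0415 0.0886 0.6285]  S=[0.5959 0.1533 0.1597; 0.1533 0.9844 0.0134; 0.1597 0.0134 1.1700]  K=[0.3455 0.0181 0.0249; 0.1713 0.6262 0.0280; -0.0165 -0.0092 0.5431]  nu=[-5.2127, 0.1744, 4.1800]  x^+=[0.1335, 3.1532, 0.4366]  P^+=[0.1211 0.0467 -0.0003; 0.0467 0.2504 0.0607; -0.0003 0.0607 0.2862]

x_post = [0.1335, 3.1532, 0.4366]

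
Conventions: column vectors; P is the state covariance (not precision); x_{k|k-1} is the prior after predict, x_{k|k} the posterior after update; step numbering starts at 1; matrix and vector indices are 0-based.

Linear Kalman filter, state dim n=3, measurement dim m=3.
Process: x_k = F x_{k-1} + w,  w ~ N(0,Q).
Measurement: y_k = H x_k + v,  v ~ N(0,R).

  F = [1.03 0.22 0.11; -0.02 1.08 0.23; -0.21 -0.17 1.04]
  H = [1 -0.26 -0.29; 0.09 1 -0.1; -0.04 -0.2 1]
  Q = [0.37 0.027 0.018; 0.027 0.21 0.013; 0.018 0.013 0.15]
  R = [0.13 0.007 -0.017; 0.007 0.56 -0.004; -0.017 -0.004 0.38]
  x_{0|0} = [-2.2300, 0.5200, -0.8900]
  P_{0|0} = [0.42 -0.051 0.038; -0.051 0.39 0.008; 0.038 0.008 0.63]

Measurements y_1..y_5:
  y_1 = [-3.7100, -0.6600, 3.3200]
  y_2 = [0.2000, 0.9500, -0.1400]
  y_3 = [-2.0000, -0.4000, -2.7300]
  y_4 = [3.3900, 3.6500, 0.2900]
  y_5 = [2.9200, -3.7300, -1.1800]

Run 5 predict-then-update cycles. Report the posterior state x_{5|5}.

x_post = [2.3211, -0.9199, -1.1367]

step 1: x^-=[-2.2804, 0.4015, -0.5457]  P^-=[0.8280 0.0807 0.0374; 0.0807 0.7042 0.1113; 0.0374 0.1113 0.8381]  S=[1.0292 -0.0325 -0.2565; -0.0325 1.2709 -0.1193; -0.2565 -0.1193 1.2014]  K=[0.8238 0.1573 0.1816; -0.1127 0.5485 0.0031; -0.0572 0.0861 0.6742]  nu=[-1.4835, -0.9108, 3.8548]  x^+=[-2.9456, 0.0811, 2.0596]  P^+=[0.1504 0.0874 0.0779; 0.0874 0.3050 0.0654; 0.0779 0.0654 0.2730]
step 2: x^-=[-2.7896, 0.6202, 2.7468]  P^-=[0.6081 0.2295 0.0813; 0.2295 0.6083 0.0689; 0.0813 0.0689 0.4098]  S=[0.6576 0.1111 -0.1037; 0.1111 1.2034 -0.1042; -0.1037 -0.1042 0.7847]  K=[0.7919 0.1685 0.1412; -0.0111 0.5169 -0.0117; -0.0168 0.0749 0.5083]  nu=[3.9474, 0.8555, -2.8743]  x^+=[0.0749, 1.0523, 1.2835]  P^+=[0.1444 0.0927 0.0638; 0.0927 0.2866 0.0547; 0.0638 0.0547 0.2066]
step 3: x^-=[0.4498, 1.4301, 1.1403]  P^-=[0.5987 0.2243 0.0576; 0.2243 0.5778 0.0446; 0.0576 0.0446 0.3475]  S=[0.6536 0.1208 -0.1050; 0.1208 1.1766 -0.1186; -0.1050 -0.1186 0.7328]  K=[0.7910 0.1629 0.1244; -0.0037 0.5020 -0.0284; -0.0204 0.0618 0.4661]  nu=[-1.7473, -1.7566, -3.5662]  x^+=[-1.6619, 0.6562, -0.5947]  P^+=[0.1415 0.0892 0.0567; 0.0892 0.2778 0.0464; 0.0567 0.0464 0.1887]
step 4: x^-=[-1.6329, 0.6051, -0.3811]  P^-=[0.5913 0.2149 0.0480; 0.2149 0.5628 0.0342; 0.0480 0.0342 0.3336]  S=[0.6530 0.1183 -0.1072; 0.1183 1.1619 -0.1251; -0.1072 -0.1251 0.7230]  K=[0.7894 0.1590 0.1188; -0.0057 0.4948 -0.0355; -0.0236 0.0559 0.4555]  nu=[5.0697, 3.1538, 0.7268]  x^+=[2.9568, 2.1109, 0.0065]  P^+=[0.1400 0.0869 0.0541; 0.0869 0.2737 0.0428; 0.0541 0.0428 0.1840]
step 5: x^-=[3.5106, 2.2221, -0.9730]  P^-=[0.5877 0.2100 0.0450; 0.2100 0.5560 0.0307; 0.0450 0.0307 0.3305]  S=[0.6524 0.1163 -0.1080; 0.1163 1.1550 -0.1271; -0.1080 -0.1271 0.7212]  K=[0.7885 0.1573 0.1173; -0.0072 0.4917 -0.0378; -0.0248 0.0538 0.4531]  nu=[-0.2950, -6.3654, 0.3778]  x^+=[2.3211, -0.9199, -1.1367]  P^+=[0.1394 0.0859 0.0533; 0.0859 0.2719 0.0416; 0.0533 0.0416 0.1828]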